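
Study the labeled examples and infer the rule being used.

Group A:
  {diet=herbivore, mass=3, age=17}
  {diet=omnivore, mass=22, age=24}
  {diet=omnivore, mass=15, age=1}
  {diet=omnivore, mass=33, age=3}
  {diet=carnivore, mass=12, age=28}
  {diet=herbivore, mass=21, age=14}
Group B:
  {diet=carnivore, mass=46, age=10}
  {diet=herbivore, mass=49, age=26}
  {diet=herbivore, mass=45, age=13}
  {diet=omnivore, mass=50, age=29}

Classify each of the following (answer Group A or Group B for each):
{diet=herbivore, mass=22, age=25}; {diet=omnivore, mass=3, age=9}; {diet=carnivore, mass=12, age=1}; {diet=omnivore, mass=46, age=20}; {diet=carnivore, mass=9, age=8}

The simplest hypothesis consistent with all the labels is: mass ≤ 33.
{diet=herbivore, mass=22, age=25} → mass = 22 → Group A.
{diet=omnivore, mass=3, age=9} → mass = 3 → Group A.
{diet=carnivore, mass=12, age=1} → mass = 12 → Group A.
{diet=omnivore, mass=46, age=20} → mass = 46 → Group B.
{diet=carnivore, mass=9, age=8} → mass = 9 → Group A.

Group A, Group A, Group A, Group B, Group A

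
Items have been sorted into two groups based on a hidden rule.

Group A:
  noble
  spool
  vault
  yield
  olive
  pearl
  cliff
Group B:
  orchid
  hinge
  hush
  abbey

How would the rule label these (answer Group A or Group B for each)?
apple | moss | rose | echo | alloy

The common property of the 'Group A' items is: contains 'l'. No 'Group B' item has it.
apple: has 'l', checks out → Group A. moss: no 'l', fails the rule → Group B. rose: no 'l', fails the rule → Group B. echo: no 'l', fails the rule → Group B. alloy: has 'l', checks out → Group A.

Group A, Group B, Group B, Group B, Group A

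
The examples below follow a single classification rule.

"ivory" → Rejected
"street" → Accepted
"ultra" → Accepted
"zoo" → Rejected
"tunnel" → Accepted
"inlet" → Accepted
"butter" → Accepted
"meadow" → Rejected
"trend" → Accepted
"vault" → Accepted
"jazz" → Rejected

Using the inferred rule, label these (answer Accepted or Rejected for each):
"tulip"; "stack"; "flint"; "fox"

Accepted, Accepted, Accepted, Rejected

The common property of the 'Accepted' items is: contains 't'. No 'Rejected' item has it.
"tulip": has 't' — has this property, so Accepted. "stack": has 't' — has this property, so Accepted. "flint": has 't' — has this property, so Accepted. "fox": no 't' — doesn't qualify, so Rejected.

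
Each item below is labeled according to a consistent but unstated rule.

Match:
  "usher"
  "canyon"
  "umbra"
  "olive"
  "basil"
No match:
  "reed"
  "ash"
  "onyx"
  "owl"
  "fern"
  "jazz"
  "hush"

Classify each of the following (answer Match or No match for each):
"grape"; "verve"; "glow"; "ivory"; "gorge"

The common property of the 'Match' items is: length ≥ 5. No 'No match' item has it.
Match: "grape", since length 5.
Match: "verve", since length 5.
No match: "glow", since length 4.
Match: "ivory", since length 5.
Match: "gorge", since length 5.

Match, Match, No match, Match, Match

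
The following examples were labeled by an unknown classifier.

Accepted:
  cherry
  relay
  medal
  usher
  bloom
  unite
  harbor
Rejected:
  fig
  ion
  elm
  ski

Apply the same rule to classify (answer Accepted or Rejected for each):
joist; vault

The pattern is that an item is 'Accepted' exactly when: length ≥ 5.
joist → length 5 → Accepted.
vault → length 5 → Accepted.

Accepted, Accepted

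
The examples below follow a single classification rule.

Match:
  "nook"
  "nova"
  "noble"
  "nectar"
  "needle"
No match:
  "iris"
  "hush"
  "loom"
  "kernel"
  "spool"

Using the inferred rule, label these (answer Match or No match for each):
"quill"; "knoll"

No match, No match

A rule that fits every label: starts with 'n' — true of each 'Match' example, false of each 'No match' one.
"quill" → starts with 'q' → No match. "knoll" → starts with 'k' → No match.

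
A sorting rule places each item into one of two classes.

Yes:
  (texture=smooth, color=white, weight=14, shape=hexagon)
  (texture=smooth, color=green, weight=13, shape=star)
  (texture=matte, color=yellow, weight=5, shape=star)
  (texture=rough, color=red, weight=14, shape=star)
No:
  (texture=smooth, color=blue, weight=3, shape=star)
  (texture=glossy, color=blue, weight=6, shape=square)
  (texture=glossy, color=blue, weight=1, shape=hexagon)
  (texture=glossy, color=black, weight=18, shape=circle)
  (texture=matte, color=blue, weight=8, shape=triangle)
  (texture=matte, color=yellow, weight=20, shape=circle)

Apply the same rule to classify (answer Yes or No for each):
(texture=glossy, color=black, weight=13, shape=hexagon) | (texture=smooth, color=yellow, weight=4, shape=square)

The pattern is that an item is 'Yes' exactly when: color is not blue AND weight ≤ 14.
Yes: (texture=glossy, color=black, weight=13, shape=hexagon), since color is black, weight = 13.
Yes: (texture=smooth, color=yellow, weight=4, shape=square), since color is yellow, weight = 4.

Yes, Yes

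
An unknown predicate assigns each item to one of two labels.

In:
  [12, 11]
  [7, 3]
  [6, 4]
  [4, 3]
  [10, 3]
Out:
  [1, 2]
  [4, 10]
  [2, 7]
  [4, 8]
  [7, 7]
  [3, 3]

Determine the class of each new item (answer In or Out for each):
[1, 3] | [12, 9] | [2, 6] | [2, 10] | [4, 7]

One predicate separates the groups cleanly: first > second.
Out: [1, 3], since 1 < 3.
In: [12, 9], since 12 > 9.
Out: [2, 6], since 2 < 6.
Out: [2, 10], since 2 < 10.
Out: [4, 7], since 4 < 7.

Out, In, Out, Out, Out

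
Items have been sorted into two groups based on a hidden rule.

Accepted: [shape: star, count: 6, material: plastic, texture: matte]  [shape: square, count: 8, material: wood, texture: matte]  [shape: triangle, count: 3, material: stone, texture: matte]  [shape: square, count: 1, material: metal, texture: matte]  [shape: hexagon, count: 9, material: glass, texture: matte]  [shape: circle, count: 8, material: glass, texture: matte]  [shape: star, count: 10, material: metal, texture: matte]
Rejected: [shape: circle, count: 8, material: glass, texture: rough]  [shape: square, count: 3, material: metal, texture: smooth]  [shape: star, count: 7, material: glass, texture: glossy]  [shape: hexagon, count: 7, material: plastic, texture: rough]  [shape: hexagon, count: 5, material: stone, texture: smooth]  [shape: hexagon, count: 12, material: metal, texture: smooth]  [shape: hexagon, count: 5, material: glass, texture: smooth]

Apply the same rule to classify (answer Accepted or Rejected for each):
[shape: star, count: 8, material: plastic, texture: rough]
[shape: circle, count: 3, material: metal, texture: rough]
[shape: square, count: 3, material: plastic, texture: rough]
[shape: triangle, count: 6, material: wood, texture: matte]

The distinguishing property — texture is matte — holds for all the 'Accepted' cases and none of the 'Rejected' cases.
[shape: star, count: 8, material: plastic, texture: rough]: Rejected (texture is rough).
[shape: circle, count: 3, material: metal, texture: rough]: Rejected (texture is rough).
[shape: square, count: 3, material: plastic, texture: rough]: Rejected (texture is rough).
[shape: triangle, count: 6, material: wood, texture: matte]: Accepted (texture is matte).

Rejected, Rejected, Rejected, Accepted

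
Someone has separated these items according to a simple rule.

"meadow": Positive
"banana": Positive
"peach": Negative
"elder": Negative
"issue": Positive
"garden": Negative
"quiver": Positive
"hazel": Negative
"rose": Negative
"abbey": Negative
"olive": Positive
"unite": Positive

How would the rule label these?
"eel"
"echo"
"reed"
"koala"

Negative, Negative, Negative, Positive

The simplest hypothesis consistent with all the labels is: has ≥ 3 vowels.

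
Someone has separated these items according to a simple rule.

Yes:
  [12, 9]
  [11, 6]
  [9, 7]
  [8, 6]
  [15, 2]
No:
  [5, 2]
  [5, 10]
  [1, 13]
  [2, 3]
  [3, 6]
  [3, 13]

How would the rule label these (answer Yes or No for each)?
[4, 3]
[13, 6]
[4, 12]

The simplest hypothesis consistent with all the labels is: first ≥ 6.
[4, 3]: first 4, fails this test → No.
[13, 6]: first 13, meets the rule → Yes.
[4, 12]: first 4, fails this test → No.

No, Yes, No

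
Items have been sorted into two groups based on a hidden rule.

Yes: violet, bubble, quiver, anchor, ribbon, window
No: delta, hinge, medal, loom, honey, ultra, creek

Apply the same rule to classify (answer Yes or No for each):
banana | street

Rule: length 6. This holds for each 'Yes' example and fails for each 'No' one.
banana → length 6 → Yes. street → length 6 → Yes.

Yes, Yes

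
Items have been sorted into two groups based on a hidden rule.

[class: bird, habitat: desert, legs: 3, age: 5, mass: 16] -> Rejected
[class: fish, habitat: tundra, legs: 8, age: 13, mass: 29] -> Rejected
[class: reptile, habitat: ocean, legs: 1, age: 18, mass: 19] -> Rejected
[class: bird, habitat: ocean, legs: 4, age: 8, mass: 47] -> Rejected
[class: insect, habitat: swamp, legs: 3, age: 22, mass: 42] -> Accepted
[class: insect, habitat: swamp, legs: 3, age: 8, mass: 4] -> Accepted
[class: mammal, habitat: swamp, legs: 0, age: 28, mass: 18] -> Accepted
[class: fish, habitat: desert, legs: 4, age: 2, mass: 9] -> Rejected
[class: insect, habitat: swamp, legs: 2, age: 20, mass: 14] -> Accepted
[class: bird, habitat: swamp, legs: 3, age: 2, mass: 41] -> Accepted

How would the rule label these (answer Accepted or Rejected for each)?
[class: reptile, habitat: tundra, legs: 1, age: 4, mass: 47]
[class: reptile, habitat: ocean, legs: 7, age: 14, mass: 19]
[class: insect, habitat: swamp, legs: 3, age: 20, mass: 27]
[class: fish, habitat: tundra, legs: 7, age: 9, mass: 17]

Rejected, Rejected, Accepted, Rejected

Rule: habitat is swamp. This holds for each 'Accepted' example and fails for each 'Rejected' one.
[class: reptile, habitat: tundra, legs: 1, age: 4, mass: 47]: Rejected (habitat is tundra). [class: reptile, habitat: ocean, legs: 7, age: 14, mass: 19]: Rejected (habitat is ocean). [class: insect, habitat: swamp, legs: 3, age: 20, mass: 27]: Accepted (habitat is swamp). [class: fish, habitat: tundra, legs: 7, age: 9, mass: 17]: Rejected (habitat is tundra).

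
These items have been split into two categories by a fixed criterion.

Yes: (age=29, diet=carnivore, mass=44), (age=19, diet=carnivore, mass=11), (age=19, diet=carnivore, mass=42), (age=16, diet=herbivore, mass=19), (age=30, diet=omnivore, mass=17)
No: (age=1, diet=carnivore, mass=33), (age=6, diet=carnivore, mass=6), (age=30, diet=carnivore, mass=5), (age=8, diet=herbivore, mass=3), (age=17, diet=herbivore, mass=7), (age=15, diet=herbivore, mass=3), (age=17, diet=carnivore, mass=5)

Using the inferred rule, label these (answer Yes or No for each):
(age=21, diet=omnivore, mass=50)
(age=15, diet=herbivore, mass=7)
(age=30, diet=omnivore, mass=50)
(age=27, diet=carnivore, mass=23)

The common property of the 'Yes' items is: mass ≥ 11 AND age ≥ 6. No 'No' item has it.
(age=21, diet=omnivore, mass=50): mass = 50, age = 21 — passes, so Yes.
(age=15, diet=herbivore, mass=7): mass = 7, age = 15 — doesn't match, so No.
(age=30, diet=omnivore, mass=50): mass = 50, age = 30 — passes, so Yes.
(age=27, diet=carnivore, mass=23): mass = 23, age = 27 — passes, so Yes.

Yes, No, Yes, Yes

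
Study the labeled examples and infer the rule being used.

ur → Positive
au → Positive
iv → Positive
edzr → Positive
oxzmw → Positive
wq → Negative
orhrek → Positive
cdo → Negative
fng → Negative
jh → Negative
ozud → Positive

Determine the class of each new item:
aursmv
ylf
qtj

Positive, Negative, Negative

The simplest hypothesis consistent with all the labels is: starts with a vowel.
aursmv → starts with 'a' → Positive. ylf → starts with 'y' → Negative. qtj → starts with 'q' → Negative.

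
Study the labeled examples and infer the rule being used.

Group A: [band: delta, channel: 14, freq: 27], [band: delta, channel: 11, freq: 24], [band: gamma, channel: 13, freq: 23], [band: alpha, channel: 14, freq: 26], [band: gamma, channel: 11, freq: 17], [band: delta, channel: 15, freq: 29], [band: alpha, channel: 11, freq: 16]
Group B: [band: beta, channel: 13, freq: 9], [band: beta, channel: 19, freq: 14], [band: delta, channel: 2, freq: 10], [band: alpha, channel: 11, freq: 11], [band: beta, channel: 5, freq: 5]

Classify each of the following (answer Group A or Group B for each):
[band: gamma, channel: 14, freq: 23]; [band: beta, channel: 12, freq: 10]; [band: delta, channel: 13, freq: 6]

Group A, Group B, Group B

The simplest hypothesis consistent with all the labels is: freq ≥ 16.
[band: gamma, channel: 14, freq: 23]: freq = 23, fits → Group A. [band: beta, channel: 12, freq: 10]: freq = 10, doesn't match → Group B. [band: delta, channel: 13, freq: 6]: freq = 6, doesn't match → Group B.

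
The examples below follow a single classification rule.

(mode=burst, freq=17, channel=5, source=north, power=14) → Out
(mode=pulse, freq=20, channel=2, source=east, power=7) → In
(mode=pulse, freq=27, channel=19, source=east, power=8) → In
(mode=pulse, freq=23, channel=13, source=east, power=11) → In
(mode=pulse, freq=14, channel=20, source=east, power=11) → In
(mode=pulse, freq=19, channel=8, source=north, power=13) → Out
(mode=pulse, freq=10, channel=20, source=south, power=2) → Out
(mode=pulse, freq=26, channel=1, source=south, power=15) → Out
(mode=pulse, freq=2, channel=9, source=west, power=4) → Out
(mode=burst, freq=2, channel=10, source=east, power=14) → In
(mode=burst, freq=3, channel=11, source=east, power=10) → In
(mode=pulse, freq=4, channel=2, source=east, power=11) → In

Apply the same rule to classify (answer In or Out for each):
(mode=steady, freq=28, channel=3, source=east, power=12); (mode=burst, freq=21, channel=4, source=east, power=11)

The pattern is that an item is 'In' exactly when: source is east.
(mode=steady, freq=28, channel=3, source=east, power=12) → source is east → In. (mode=burst, freq=21, channel=4, source=east, power=11) → source is east → In.

In, In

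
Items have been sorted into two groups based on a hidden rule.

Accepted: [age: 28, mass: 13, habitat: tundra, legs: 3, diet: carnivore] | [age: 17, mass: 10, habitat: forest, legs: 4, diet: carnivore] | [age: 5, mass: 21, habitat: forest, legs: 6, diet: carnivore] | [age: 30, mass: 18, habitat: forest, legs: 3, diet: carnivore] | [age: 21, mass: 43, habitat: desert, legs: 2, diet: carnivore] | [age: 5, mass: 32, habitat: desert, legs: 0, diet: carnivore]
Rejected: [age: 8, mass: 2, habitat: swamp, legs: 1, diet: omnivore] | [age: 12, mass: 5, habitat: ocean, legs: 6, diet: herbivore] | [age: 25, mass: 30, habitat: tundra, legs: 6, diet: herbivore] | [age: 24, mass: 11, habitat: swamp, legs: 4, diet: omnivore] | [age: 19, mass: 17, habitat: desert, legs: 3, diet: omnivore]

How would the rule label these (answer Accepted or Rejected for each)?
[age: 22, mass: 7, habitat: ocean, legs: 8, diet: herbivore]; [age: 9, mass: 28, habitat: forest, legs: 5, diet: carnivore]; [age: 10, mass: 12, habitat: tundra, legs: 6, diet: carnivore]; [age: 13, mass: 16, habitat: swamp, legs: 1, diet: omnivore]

Rule: diet is carnivore. This holds for each 'Accepted' example and fails for each 'Rejected' one.
[age: 22, mass: 7, habitat: ocean, legs: 8, diet: herbivore] → diet is herbivore → Rejected.
[age: 9, mass: 28, habitat: forest, legs: 5, diet: carnivore] → diet is carnivore → Accepted.
[age: 10, mass: 12, habitat: tundra, legs: 6, diet: carnivore] → diet is carnivore → Accepted.
[age: 13, mass: 16, habitat: swamp, legs: 1, diet: omnivore] → diet is omnivore → Rejected.

Rejected, Accepted, Accepted, Rejected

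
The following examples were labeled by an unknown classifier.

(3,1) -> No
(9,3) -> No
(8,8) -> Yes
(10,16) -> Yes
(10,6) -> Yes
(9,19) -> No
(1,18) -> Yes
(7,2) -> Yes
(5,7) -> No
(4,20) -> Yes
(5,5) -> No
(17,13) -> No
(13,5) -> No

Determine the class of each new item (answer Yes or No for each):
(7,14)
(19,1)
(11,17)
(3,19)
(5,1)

Yes, No, No, No, No

The classifier is using: second is even.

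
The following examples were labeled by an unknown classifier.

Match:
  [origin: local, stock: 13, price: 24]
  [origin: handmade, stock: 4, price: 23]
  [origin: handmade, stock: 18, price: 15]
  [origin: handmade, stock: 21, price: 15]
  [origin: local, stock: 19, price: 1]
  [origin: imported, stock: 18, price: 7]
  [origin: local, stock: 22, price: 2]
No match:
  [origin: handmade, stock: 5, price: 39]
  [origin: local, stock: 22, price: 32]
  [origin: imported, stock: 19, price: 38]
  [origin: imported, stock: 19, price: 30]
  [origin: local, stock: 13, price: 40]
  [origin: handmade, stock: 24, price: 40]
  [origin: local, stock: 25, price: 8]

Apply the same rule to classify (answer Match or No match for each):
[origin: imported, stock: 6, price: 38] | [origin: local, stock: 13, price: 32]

The simplest hypothesis consistent with all the labels is: stock ≤ 22 AND price ≤ 24.
[origin: imported, stock: 6, price: 38] → stock = 6, price = 38 → No match. [origin: local, stock: 13, price: 32] → stock = 13, price = 32 → No match.

No match, No match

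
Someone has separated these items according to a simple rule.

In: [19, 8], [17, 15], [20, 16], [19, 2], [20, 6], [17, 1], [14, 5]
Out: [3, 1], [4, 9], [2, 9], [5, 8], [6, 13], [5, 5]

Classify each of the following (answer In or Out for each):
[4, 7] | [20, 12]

Out, In

Rule: first ≥ 8. This holds for each 'In' example and fails for each 'Out' one.
[4, 7]: first 4 — lacks this property, so Out. [20, 12]: first 20 — qualifies, so In.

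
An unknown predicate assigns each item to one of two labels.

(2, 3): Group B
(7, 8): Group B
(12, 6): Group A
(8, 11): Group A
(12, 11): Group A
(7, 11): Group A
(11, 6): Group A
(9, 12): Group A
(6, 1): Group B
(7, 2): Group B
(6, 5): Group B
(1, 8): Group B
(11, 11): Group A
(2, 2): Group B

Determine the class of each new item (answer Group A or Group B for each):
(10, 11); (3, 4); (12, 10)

Group A, Group B, Group A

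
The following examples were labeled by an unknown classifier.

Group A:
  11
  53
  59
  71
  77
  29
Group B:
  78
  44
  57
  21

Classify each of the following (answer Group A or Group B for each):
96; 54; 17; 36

Group B, Group B, Group A, Group B

All 'Group A' examples share one property — ≡ 5 (mod 6) — and every 'Group B' example lacks it.
Group B: 96, since 96 mod 6 = 0. Group B: 54, since 54 mod 6 = 0. Group A: 17, since 17 mod 6 = 5. Group B: 36, since 36 mod 6 = 0.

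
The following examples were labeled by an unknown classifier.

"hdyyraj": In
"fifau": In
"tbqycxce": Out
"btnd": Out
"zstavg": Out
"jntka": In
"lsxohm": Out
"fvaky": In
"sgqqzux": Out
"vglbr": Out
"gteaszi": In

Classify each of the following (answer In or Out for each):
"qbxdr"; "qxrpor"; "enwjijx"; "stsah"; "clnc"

The rule appears to be: odd length AND contains 'a'.
"qbxdr" → length 5, no 'a' → Out.
"qxrpor" → length 6, no 'a' → Out.
"enwjijx" → length 7, no 'a' → Out.
"stsah" → length 5, has 'a' → In.
"clnc" → length 4, no 'a' → Out.

Out, Out, Out, In, Out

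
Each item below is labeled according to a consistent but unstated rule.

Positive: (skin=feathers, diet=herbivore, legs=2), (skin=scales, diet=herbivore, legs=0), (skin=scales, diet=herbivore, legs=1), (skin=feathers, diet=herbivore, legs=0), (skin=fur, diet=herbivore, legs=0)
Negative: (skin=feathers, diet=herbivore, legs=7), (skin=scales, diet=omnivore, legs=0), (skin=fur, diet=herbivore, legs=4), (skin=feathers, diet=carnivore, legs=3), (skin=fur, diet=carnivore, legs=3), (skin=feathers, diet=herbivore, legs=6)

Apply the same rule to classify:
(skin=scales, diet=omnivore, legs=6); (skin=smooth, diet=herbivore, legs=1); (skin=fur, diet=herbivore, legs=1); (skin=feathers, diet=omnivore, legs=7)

Negative, Positive, Positive, Negative

The pattern is that an item is 'Positive' exactly when: diet is herbivore AND legs ≤ 2.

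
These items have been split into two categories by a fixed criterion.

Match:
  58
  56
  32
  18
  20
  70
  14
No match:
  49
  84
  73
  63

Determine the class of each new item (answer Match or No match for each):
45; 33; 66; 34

One predicate separates the groups cleanly: even AND at most 70.

No match, No match, Match, Match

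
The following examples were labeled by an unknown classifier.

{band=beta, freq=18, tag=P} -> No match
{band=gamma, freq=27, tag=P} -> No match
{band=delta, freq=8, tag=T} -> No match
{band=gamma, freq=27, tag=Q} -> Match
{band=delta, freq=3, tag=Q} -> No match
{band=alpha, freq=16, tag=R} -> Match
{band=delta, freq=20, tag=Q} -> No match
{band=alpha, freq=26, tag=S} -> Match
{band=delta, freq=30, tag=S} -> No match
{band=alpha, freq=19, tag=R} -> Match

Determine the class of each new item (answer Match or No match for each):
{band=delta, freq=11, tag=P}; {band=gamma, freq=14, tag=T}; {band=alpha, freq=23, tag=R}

No match, Match, Match

The simplest hypothesis consistent with all the labels is: tag is not P AND band is not delta.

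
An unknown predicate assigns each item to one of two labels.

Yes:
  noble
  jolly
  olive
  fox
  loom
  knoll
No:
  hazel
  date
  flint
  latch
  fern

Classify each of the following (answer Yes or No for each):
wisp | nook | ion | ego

Rule: contains 'o'. This holds for each 'Yes' example and fails for each 'No' one.
wisp → no 'o' → No. nook → has 'o' → Yes. ion → has 'o' → Yes. ego → has 'o' → Yes.

No, Yes, Yes, Yes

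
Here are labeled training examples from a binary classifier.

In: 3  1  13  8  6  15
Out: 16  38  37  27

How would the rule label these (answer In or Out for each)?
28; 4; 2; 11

A rule that fits every label: at most 15 — true of each 'In' example, false of each 'Out' one.
28: 28 > 15 — lacks this property, so Out.
4: 4 ≤ 15 — has this property, so In.
2: 2 ≤ 15 — has this property, so In.
11: 11 ≤ 15 — has this property, so In.

Out, In, In, In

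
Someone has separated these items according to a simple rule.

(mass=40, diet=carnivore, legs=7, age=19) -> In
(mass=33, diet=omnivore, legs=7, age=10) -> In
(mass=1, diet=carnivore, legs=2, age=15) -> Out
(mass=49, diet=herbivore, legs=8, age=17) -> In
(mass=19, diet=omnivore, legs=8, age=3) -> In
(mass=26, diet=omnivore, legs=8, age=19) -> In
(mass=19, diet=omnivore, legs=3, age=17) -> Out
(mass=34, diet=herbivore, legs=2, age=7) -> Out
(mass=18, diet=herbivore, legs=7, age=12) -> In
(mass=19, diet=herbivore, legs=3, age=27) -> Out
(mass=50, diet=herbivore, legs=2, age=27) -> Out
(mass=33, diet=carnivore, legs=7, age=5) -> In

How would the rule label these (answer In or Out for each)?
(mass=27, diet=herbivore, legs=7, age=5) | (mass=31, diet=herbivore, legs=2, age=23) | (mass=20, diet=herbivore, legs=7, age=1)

In, Out, In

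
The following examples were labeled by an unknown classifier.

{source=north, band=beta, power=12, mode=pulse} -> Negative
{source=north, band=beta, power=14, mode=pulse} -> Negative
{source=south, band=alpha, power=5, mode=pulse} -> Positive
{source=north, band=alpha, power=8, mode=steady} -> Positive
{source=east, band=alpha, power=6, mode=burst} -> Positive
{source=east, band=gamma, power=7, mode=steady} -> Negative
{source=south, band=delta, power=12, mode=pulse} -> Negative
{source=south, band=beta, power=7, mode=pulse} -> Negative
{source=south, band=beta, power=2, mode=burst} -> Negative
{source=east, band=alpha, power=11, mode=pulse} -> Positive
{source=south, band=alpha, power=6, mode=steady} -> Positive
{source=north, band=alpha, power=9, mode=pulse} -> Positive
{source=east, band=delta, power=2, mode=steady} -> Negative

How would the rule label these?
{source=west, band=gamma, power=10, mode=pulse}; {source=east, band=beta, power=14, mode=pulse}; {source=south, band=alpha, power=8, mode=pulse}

Negative, Negative, Positive

'Positive' ⟺ band is alpha.
{source=west, band=gamma, power=10, mode=pulse} → band is gamma → Negative. {source=east, band=beta, power=14, mode=pulse} → band is beta → Negative. {source=south, band=alpha, power=8, mode=pulse} → band is alpha → Positive.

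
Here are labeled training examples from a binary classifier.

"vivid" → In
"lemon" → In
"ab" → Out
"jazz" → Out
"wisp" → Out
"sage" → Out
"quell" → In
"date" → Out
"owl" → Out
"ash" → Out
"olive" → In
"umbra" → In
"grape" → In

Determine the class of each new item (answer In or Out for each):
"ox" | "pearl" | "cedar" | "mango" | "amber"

Out, In, In, In, In

A rule that fits every label: length 5 — true of each 'In' example, false of each 'Out' one.
"ox" — length 2, hence Out.
"pearl" — length 5, hence In.
"cedar" — length 5, hence In.
"mango" — length 5, hence In.
"amber" — length 5, hence In.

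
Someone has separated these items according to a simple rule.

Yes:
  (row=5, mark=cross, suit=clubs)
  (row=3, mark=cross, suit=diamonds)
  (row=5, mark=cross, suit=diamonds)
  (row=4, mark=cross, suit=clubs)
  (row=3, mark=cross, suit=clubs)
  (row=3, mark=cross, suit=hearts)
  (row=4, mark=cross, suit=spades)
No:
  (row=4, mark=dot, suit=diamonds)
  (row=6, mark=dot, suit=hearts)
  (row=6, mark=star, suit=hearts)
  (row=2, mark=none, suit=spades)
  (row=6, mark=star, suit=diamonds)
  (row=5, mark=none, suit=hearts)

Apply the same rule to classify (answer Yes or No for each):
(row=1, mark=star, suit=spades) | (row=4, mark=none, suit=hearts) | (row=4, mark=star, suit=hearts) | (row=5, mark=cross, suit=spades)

Checking candidate rules against both groups, what survives is: mark is cross.

No, No, No, Yes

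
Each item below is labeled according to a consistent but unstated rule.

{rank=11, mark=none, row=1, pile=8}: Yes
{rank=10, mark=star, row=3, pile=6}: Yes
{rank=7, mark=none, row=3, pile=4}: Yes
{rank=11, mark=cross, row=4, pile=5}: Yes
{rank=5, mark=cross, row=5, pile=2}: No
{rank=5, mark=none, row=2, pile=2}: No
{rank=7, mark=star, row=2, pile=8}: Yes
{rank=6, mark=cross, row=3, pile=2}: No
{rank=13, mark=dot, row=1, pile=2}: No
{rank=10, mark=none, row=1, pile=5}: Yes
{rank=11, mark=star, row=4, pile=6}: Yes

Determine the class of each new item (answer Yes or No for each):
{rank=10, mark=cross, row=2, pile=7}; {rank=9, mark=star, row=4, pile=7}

Yes, Yes

'Yes' ⟺ pile ≥ 4.
{rank=10, mark=cross, row=2, pile=7}: pile = 7, has this property → Yes.
{rank=9, mark=star, row=4, pile=7}: pile = 7, has this property → Yes.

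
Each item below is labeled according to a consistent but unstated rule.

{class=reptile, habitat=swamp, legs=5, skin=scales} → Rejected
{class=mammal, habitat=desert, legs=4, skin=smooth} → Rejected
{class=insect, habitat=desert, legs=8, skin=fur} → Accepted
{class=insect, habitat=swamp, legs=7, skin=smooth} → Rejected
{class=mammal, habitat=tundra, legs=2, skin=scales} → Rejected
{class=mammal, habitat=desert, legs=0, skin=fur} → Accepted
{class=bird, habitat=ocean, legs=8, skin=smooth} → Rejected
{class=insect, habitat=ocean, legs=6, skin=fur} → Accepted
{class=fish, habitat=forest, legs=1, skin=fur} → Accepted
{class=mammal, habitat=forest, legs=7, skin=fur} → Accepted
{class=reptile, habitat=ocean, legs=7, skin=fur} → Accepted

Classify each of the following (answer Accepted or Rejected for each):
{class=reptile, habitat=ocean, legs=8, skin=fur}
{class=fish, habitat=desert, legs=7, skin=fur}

Comparing the two groups points to one rule — skin is fur.
Accepted: {class=reptile, habitat=ocean, legs=8, skin=fur}, since skin is fur.
Accepted: {class=fish, habitat=desert, legs=7, skin=fur}, since skin is fur.

Accepted, Accepted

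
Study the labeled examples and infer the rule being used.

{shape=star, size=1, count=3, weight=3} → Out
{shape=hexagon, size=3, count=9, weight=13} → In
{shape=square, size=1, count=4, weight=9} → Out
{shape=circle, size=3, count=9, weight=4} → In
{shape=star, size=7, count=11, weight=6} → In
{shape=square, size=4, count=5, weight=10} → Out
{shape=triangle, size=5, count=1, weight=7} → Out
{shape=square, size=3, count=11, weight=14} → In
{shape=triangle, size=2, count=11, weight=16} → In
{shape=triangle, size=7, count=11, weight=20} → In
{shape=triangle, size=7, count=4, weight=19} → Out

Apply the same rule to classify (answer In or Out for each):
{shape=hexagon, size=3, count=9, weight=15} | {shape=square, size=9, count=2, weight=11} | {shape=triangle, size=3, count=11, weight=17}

Every 'In' example satisfies: count ≥ 9. None of the 'Out' examples do.
{shape=hexagon, size=3, count=9, weight=15}: In (count = 9). {shape=square, size=9, count=2, weight=11}: Out (count = 2). {shape=triangle, size=3, count=11, weight=17}: In (count = 11).

In, Out, In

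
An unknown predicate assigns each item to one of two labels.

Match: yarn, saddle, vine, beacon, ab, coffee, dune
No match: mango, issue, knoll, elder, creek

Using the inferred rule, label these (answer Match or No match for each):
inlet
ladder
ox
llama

One predicate separates the groups cleanly: even length.
inlet — length 5, hence No match.
ladder — length 6, hence Match.
ox — length 2, hence Match.
llama — length 5, hence No match.

No match, Match, Match, No match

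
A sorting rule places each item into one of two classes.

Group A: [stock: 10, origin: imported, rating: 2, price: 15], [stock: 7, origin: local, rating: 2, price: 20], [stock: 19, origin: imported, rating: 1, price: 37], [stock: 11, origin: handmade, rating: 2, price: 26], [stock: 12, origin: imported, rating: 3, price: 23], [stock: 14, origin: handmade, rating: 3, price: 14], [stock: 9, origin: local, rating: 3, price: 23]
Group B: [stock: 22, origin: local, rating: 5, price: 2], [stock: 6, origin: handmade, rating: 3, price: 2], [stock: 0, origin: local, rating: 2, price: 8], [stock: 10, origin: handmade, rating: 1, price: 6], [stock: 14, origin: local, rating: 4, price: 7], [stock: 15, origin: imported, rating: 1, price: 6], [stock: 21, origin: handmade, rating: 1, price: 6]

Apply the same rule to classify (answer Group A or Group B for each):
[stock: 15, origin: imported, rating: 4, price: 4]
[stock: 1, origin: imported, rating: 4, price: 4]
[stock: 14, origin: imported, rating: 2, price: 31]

Every 'Group A' example satisfies: price ≥ 14. None of the 'Group B' examples do.

Group B, Group B, Group A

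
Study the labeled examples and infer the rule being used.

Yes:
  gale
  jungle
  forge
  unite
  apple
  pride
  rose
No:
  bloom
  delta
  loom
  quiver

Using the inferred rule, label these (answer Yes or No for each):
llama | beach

No, No

The rule appears to be: ends with 'e'.
llama → ends with 'a' → No.
beach → ends with 'h' → No.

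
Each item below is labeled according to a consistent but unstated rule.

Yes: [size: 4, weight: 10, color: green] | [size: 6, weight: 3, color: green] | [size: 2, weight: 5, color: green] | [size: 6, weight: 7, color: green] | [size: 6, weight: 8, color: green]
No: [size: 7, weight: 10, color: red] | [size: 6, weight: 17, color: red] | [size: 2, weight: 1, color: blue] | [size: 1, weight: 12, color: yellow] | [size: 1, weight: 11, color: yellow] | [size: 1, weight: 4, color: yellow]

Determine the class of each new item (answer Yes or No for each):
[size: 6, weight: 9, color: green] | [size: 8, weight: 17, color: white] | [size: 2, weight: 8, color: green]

Comparing the two groups points to one rule — color is green.
[size: 6, weight: 9, color: green]: color is green, has this property → Yes. [size: 8, weight: 17, color: white]: color is white, doesn't qualify → No. [size: 2, weight: 8, color: green]: color is green, has this property → Yes.

Yes, No, Yes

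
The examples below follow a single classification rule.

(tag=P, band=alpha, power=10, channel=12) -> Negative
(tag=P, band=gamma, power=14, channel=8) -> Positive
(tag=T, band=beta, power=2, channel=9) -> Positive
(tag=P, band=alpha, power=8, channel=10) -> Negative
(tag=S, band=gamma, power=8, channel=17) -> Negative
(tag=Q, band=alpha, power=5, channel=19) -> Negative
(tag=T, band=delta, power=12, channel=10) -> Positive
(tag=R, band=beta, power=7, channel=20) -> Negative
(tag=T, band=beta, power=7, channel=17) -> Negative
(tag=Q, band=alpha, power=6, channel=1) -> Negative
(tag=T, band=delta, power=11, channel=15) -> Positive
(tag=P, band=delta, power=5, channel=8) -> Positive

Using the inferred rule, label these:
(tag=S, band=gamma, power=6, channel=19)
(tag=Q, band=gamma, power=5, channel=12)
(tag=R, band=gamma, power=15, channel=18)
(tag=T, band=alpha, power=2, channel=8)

The classifier is using: band is not alpha AND channel ≤ 15.

Negative, Positive, Negative, Negative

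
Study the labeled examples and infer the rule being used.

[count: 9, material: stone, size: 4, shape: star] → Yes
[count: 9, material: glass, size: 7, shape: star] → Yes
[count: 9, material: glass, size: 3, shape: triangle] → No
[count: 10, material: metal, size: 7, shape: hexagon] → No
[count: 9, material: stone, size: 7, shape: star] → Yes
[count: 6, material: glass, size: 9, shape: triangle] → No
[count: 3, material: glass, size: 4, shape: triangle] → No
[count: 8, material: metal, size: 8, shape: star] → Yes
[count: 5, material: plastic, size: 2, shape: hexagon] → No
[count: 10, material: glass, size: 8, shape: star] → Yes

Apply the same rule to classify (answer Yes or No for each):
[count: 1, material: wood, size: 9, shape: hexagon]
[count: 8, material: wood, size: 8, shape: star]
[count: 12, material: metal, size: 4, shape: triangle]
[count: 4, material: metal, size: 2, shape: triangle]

No, Yes, No, No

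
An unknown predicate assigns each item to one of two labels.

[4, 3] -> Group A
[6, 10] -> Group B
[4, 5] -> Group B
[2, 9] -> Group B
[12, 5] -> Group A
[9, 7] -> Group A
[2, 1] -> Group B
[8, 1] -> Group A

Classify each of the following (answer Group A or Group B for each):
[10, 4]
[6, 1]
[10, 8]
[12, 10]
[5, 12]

The simplest hypothesis consistent with all the labels is: first > second AND sum ≥ 7.
[10, 4] → 10 > 4, 10+4 = 14 → Group A. [6, 1] → 6 > 1, 6+1 = 7 → Group A. [10, 8] → 10 > 8, 10+8 = 18 → Group A. [12, 10] → 12 > 10, 12+10 = 22 → Group A. [5, 12] → 5 < 12, 5+12 = 17 → Group B.

Group A, Group A, Group A, Group A, Group B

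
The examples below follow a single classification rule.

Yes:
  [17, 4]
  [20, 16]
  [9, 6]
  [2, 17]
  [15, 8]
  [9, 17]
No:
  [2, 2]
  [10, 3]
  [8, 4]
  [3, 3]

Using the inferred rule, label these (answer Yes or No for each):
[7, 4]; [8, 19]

One predicate separates the groups cleanly: sum ≥ 15.

No, Yes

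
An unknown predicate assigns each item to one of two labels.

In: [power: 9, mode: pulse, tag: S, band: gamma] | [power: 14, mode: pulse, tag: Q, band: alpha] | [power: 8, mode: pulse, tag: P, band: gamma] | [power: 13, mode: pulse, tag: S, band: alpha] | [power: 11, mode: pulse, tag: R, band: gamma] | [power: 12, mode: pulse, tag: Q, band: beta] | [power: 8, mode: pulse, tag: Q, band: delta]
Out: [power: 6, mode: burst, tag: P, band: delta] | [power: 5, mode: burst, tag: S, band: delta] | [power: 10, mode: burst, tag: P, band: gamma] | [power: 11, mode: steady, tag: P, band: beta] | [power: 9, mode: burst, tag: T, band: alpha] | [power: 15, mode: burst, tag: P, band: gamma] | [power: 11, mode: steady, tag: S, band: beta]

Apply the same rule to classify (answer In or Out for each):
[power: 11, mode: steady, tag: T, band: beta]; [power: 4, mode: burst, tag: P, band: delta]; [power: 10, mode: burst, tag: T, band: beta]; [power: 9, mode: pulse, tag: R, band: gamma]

Out, Out, Out, In

All 'In' examples share one property — mode is pulse — and every 'Out' example lacks it.
[power: 11, mode: steady, tag: T, band: beta]: mode is steady — does not pass, so Out. [power: 4, mode: burst, tag: P, band: delta]: mode is burst — does not pass, so Out. [power: 10, mode: burst, tag: T, band: beta]: mode is burst — does not pass, so Out. [power: 9, mode: pulse, tag: R, band: gamma]: mode is pulse — qualifies, so In.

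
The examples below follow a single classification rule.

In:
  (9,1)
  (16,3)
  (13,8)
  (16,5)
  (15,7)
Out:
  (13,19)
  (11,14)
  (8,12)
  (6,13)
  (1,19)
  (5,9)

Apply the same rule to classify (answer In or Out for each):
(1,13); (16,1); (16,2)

'In' ⟺ first > second.
Out: (1,13), since 1 < 13. In: (16,1), since 16 > 1. In: (16,2), since 16 > 2.

Out, In, In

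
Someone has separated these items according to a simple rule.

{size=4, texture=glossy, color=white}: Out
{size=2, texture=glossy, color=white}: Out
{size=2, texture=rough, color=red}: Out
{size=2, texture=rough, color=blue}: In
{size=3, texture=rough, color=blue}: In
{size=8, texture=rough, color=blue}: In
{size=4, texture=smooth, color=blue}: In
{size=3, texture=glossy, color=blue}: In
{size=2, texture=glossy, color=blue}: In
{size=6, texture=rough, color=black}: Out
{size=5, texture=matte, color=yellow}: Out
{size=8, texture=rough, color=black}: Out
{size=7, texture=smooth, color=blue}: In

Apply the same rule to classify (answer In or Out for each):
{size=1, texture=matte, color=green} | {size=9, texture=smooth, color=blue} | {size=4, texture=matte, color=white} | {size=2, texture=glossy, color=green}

Out, In, Out, Out

'In' ⟺ color is blue.
{size=1, texture=matte, color=green} → color is green → Out. {size=9, texture=smooth, color=blue} → color is blue → In. {size=4, texture=matte, color=white} → color is white → Out. {size=2, texture=glossy, color=green} → color is green → Out.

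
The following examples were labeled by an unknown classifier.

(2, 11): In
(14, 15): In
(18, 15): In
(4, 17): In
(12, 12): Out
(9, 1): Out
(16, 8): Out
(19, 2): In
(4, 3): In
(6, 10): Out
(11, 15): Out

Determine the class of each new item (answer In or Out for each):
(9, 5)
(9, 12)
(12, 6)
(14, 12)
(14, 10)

Out, In, Out, Out, Out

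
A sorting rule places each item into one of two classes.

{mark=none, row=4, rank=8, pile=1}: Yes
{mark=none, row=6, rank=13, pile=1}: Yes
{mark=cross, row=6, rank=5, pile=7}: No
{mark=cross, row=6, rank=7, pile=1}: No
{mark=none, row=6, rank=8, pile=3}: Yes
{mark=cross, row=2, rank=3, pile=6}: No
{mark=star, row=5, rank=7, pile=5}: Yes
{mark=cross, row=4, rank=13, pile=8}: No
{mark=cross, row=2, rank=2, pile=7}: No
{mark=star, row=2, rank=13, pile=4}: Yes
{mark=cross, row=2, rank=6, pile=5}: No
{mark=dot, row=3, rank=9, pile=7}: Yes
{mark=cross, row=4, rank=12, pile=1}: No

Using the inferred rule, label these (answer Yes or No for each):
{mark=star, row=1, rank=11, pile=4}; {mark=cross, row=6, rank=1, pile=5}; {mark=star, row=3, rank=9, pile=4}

One predicate separates the groups cleanly: mark is not cross.
{mark=star, row=1, rank=11, pile=4}: Yes (mark is star).
{mark=cross, row=6, rank=1, pile=5}: No (mark is cross).
{mark=star, row=3, rank=9, pile=4}: Yes (mark is star).

Yes, No, Yes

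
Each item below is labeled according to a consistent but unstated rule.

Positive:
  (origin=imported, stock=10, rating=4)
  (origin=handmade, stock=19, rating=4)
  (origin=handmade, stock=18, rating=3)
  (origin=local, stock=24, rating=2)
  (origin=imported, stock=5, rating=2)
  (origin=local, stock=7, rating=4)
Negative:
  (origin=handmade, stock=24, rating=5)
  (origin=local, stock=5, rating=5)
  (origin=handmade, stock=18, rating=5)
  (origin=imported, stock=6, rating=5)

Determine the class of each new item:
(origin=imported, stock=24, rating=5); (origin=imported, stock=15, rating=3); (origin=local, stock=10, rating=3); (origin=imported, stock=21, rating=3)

The simplest hypothesis consistent with all the labels is: rating ≤ 4.
Negative: (origin=imported, stock=24, rating=5), since rating = 5. Positive: (origin=imported, stock=15, rating=3), since rating = 3. Positive: (origin=local, stock=10, rating=3), since rating = 3. Positive: (origin=imported, stock=21, rating=3), since rating = 3.

Negative, Positive, Positive, Positive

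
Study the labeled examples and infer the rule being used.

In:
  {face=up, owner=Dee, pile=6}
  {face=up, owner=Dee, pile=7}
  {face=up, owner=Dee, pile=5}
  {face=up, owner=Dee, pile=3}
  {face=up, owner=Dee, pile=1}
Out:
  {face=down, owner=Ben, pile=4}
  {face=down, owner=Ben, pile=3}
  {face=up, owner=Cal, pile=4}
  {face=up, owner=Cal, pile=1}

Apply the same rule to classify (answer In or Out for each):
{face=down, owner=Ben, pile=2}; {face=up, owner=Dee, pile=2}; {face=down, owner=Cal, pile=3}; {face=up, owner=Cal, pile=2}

Out, In, Out, Out

Rule: owner is Dee. This holds for each 'In' example and fails for each 'Out' one.
{face=down, owner=Ben, pile=2}: Out (owner is Ben).
{face=up, owner=Dee, pile=2}: In (owner is Dee).
{face=down, owner=Cal, pile=3}: Out (owner is Cal).
{face=up, owner=Cal, pile=2}: Out (owner is Cal).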